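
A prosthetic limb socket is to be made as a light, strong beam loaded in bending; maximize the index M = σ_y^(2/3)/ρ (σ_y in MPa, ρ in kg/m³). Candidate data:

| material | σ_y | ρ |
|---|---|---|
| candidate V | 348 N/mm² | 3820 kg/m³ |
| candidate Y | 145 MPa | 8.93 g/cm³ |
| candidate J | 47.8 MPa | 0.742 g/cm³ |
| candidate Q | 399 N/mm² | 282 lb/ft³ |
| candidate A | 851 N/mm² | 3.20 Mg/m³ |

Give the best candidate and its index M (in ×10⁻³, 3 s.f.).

Convert each candidate to consistent units, then evaluate M:
  candidate V: σ_y = 348.0 MPa, ρ = 3820 kg/m³
  candidate Y: σ_y = 145.0 MPa, ρ = 8930 kg/m³
  candidate J: σ_y = 47.80 MPa, ρ = 742.0 kg/m³
  candidate Q: σ_y = 399.0 MPa, ρ = 4517 kg/m³
  candidate A: σ_y = 851.0 MPa, ρ = 3200 kg/m³
  candidate A: M = 28.1×10⁻³
  candidate J: M = 17.8×10⁻³
  candidate V: M = 13.0×10⁻³
  candidate Q: M = 12.0×10⁻³
  candidate Y: M = 3.09×10⁻³
Candidate A has the largest M.

candidate A, M = 28.1×10⁻³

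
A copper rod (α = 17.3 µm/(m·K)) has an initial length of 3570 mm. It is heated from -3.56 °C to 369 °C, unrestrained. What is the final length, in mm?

ΔT = 369 − (-3.56) = 372.6 K.
ΔL = α·L₀·ΔT = 17.3×10⁻⁶ × 3570 mm × 372.6 K = 23.0 mm.
L = L₀ + ΔL = 3570 + 23.0 = 3593.0 mm.

3593.0 mm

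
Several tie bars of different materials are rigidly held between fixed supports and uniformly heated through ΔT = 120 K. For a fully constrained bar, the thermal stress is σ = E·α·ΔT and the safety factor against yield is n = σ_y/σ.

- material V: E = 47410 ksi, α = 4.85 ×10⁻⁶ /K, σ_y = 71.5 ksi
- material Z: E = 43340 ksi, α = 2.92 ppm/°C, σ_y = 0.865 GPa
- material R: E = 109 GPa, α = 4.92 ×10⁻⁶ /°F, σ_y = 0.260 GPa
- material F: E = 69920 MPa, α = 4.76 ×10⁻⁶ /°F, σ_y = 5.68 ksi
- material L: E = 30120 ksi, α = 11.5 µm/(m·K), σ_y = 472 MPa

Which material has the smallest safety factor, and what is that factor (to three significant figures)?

Per material, after unit conversion:
  material V: E = 326.9, α = 4.85, σ_y = 493.0 → σ = 190 MPa, n = 2.59
  material Z: E = 298.8, α = 2.92, σ_y = 865.0 → σ = 105 MPa, n = 8.26
  material R: E = 109.0, α = 8.86, σ_y = 260.0 → σ = 116 MPa, n = 2.24
  material F: E = 69.92, α = 8.57, σ_y = 39.16 → σ = 71.9 MPa, n = 0.545
  material L: E = 207.7, α = 11.5, σ_y = 472.0 → σ = 287 MPa, n = 1.65
The minimum is material F at n = 0.545.

material F, n = 0.545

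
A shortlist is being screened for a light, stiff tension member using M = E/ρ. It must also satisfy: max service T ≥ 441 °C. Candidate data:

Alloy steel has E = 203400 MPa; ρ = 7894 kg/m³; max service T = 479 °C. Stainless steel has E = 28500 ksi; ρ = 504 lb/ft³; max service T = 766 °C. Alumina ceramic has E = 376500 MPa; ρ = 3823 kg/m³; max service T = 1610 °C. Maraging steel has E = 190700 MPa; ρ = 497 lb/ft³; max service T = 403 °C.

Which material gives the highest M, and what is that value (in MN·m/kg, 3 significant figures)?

alumina ceramic, M = 98.5 MN·m/kg

Screen on constraints: max service T ≥ 441 °C. Survivors: alloy steel, stainless steel, alumina ceramic.
In SI units:
  alloy steel: E = 203.4 GPa, ρ = 7894 kg/m³
  stainless steel: E = 196.5 GPa, ρ = 8073 kg/m³
  alumina ceramic: E = 376.5 GPa, ρ = 3823 kg/m³
  alumina ceramic: M = 98.5 MN·m/kg
  alloy steel: M = 25.8 MN·m/kg
  stainless steel: M = 24.3 MN·m/kg
The maximum is for alumina ceramic.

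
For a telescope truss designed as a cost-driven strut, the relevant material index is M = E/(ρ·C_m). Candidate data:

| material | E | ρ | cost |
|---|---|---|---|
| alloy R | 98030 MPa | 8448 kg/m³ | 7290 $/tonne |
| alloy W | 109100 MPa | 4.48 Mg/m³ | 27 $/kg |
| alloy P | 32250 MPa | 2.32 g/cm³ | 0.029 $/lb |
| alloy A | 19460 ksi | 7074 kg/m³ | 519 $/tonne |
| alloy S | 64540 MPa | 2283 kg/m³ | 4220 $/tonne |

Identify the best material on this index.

Convert each candidate to consistent units, then evaluate M:
  alloy R: E = 98.03 GPa, ρ = 8448 kg/m³, cost = 7.290 $/kg
  alloy W: E = 109.1 GPa, ρ = 4480 kg/m³, cost = 27.00 $/kg
  alloy P: E = 32.25 GPa, ρ = 2320 kg/m³, cost = 0.06393 $/kg
  alloy A: E = 134.2 GPa, ρ = 7074 kg/m³, cost = 0.5190 $/kg
  alloy S: E = 64.54 GPa, ρ = 2283 kg/m³, cost = 4.220 $/kg
  alloy P: M = 217 MN·m per $
  alloy A: M = 36.5 MN·m per $
  alloy S: M = 6.70 MN·m per $
  alloy R: M = 1.59 MN·m per $
  alloy W: M = 0.902 MN·m per $
The maximum is for alloy P.

alloy P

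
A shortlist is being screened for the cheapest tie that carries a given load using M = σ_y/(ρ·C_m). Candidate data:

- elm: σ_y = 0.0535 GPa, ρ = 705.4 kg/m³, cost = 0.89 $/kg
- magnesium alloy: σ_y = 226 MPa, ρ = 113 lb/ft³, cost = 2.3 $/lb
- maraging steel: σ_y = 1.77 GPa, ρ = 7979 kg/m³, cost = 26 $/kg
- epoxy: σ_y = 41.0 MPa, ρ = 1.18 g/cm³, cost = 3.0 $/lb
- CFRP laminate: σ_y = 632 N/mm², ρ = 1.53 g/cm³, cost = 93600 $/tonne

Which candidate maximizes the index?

elm

After converting to SI:
  elm: σ_y = 53.50 MPa, ρ = 705.4 kg/m³, cost = 0.8900 $/kg
  magnesium alloy: σ_y = 226.0 MPa, ρ = 1810 kg/m³, cost = 5.071 $/kg
  maraging steel: σ_y = 1770 MPa, ρ = 7979 kg/m³, cost = 26.00 $/kg
  epoxy: σ_y = 41.00 MPa, ρ = 1180 kg/m³, cost = 6.614 $/kg
  CFRP laminate: σ_y = 632.0 MPa, ρ = 1530 kg/m³, cost = 93.60 $/kg
  elm: M = 85.2 kN·m per $
  magnesium alloy: M = 24.6 kN·m per $
  maraging steel: M = 8.53 kN·m per $
  epoxy: M = 5.25 kN·m per $
  CFRP laminate: M = 4.41 kN·m per $
Highest index: elm.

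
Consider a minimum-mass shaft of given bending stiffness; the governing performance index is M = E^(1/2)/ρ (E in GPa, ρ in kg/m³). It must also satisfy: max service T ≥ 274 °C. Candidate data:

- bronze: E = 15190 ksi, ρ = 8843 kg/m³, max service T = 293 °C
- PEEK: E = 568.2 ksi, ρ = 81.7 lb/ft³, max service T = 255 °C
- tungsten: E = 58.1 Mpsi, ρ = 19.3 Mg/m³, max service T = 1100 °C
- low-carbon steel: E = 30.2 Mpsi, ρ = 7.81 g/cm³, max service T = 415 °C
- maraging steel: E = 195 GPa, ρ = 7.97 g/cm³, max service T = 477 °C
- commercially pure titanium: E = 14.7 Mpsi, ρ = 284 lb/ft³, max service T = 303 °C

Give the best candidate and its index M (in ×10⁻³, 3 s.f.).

Screen on constraints: max service T ≥ 274 °C. Survivors: bronze, tungsten, low-carbon steel, maraging steel, commercially pure titanium.
Normalizing units and computing the index:
  bronze: E = 104.7 GPa, ρ = 8843 kg/m³
  tungsten: E = 400.6 GPa, ρ = 19300 kg/m³
  low-carbon steel: E = 208.2 GPa, ρ = 7810 kg/m³
  maraging steel: E = 195.0 GPa, ρ = 7970 kg/m³
  commercially pure titanium: E = 101.4 GPa, ρ = 4549 kg/m³
  commercially pure titanium: M = 2.21×10⁻³
  low-carbon steel: M = 1.85×10⁻³
  maraging steel: M = 1.75×10⁻³
  bronze: M = 1.16×10⁻³
  tungsten: M = 1.04×10⁻³
Commercially pure titanium ranks first.

commercially pure titanium, M = 2.21×10⁻³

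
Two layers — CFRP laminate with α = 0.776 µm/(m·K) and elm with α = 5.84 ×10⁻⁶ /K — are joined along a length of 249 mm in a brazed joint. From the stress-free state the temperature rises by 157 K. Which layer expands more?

α(CFRP laminate) = 0.776×10⁻⁶/K vs α(elm) = 5.84×10⁻⁶/K.
Higher α expands more for the same ΔT: elm.

elm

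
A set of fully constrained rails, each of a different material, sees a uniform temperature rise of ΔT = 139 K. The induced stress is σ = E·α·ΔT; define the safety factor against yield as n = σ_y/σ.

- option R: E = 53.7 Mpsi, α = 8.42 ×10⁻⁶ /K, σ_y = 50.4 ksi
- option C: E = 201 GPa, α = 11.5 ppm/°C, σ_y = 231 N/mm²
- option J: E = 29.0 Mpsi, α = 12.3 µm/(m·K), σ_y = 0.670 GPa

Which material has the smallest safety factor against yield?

Converting E to GPa, α to ×10⁻⁶/K, σ_y to MPa, then σ and n for each:
  option R: E = 370.2, α = 8.42, σ_y = 347.5 → σ = 433 MPa, n = 0.802
  option C: E = 201.0, α = 11.5, σ_y = 231.0 → σ = 321 MPa, n = 0.719
  option J: E = 199.9, α = 12.3, σ_y = 670.0 → σ = 342 MPa, n = 1.96
Smallest n: option C with n = 0.719.

option C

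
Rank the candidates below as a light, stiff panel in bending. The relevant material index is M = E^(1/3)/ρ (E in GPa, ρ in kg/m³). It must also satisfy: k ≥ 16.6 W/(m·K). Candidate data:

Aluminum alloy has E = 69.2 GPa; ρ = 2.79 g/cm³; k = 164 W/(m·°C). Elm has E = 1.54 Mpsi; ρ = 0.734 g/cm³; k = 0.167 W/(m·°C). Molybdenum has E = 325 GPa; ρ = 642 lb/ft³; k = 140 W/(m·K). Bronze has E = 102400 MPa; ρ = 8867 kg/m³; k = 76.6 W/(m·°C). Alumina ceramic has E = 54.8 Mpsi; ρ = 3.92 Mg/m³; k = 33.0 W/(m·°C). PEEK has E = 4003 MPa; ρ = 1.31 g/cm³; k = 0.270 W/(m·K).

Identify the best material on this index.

Screen on constraints: k ≥ 16.6 W/(m·K). Survivors: aluminum alloy, molybdenum, bronze, alumina ceramic.
After converting to SI:
  aluminum alloy: E = 69.20 GPa, ρ = 2790 kg/m³
  molybdenum: E = 325.0 GPa, ρ = 10280 kg/m³
  bronze: E = 102.4 GPa, ρ = 8867 kg/m³
  alumina ceramic: E = 377.8 GPa, ρ = 3920 kg/m³
  alumina ceramic: M = 1.84×10⁻³
  aluminum alloy: M = 1.47×10⁻³
  molybdenum: M = 0.669×10⁻³
  bronze: M = 0.528×10⁻³
Alumina ceramic has the largest M.

alumina ceramic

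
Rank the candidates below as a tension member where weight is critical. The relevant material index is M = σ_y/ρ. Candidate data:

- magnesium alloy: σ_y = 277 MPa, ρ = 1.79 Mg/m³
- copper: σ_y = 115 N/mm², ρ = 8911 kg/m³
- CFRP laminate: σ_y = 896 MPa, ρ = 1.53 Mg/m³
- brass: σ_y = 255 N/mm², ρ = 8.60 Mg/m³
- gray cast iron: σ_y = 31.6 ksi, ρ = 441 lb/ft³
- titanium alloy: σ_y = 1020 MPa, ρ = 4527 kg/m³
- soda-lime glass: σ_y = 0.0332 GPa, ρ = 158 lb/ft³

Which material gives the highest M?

CFRP laminate

Normalizing units and computing the index:
  magnesium alloy: σ_y = 277.0 MPa, ρ = 1790 kg/m³
  copper: σ_y = 115.0 MPa, ρ = 8911 kg/m³
  CFRP laminate: σ_y = 896.0 MPa, ρ = 1530 kg/m³
  brass: σ_y = 255.0 MPa, ρ = 8600 kg/m³
  gray cast iron: σ_y = 217.9 MPa, ρ = 7064 kg/m³
  titanium alloy: σ_y = 1020 MPa, ρ = 4527 kg/m³
  soda-lime glass: σ_y = 33.20 MPa, ρ = 2531 kg/m³
  CFRP laminate: M = 586 kN·m/kg
  titanium alloy: M = 225 kN·m/kg
  magnesium alloy: M = 155 kN·m/kg
  gray cast iron: M = 30.8 kN·m/kg
  brass: M = 29.7 kN·m/kg
  soda-lime glass: M = 13.1 kN·m/kg
  copper: M = 12.9 kN·m/kg
The maximum is for CFRP laminate.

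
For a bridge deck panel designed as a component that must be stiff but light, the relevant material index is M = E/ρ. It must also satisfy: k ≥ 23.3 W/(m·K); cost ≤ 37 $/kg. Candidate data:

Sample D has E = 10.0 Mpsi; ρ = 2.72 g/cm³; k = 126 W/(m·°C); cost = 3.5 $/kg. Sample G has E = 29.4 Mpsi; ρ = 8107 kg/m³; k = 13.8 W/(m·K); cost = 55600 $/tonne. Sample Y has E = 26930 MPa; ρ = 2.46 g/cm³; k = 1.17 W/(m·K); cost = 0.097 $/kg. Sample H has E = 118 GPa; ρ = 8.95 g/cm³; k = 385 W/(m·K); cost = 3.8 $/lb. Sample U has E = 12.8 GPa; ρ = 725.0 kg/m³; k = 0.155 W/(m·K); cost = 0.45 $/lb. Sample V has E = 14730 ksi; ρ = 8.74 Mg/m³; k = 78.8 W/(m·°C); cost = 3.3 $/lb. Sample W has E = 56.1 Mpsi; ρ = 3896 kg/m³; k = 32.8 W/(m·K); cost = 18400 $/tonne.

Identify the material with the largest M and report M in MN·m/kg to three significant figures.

Screen on constraints: k ≥ 23.3 W/(m·K); cost ≤ 37 $/kg. Survivors: sample D, sample H, sample V, sample W.
Normalizing units and computing the index:
  sample D: E = 68.95 GPa, ρ = 2720 kg/m³
  sample H: E = 118.0 GPa, ρ = 8950 kg/m³
  sample V: E = 101.6 GPa, ρ = 8740 kg/m³
  sample W: E = 386.8 GPa, ρ = 3896 kg/m³
  sample W: M = 99.3 MN·m/kg
  sample D: M = 25.3 MN·m/kg
  sample H: M = 13.2 MN·m/kg
  sample V: M = 11.6 MN·m/kg
The maximum is for sample W.

sample W, M = 99.3 MN·m/kg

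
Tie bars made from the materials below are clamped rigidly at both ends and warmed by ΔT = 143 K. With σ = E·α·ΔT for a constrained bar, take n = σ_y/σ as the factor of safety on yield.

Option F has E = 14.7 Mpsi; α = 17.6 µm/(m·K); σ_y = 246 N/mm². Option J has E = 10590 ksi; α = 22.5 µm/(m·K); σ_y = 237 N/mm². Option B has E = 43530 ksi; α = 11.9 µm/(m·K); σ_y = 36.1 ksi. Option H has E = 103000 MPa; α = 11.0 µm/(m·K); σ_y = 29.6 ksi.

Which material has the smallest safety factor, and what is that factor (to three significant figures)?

Converting E to GPa, α to ×10⁻⁶/K, σ_y to MPa, then σ and n for each:
  option F: E = 101.4, α = 17.6, σ_y = 246.0 → σ = 255 MPa, n = 0.964
  option J: E = 73.02, α = 22.5, σ_y = 237.0 → σ = 235 MPa, n = 1.01
  option B: E = 300.1, α = 11.9, σ_y = 248.9 → σ = 511 MPa, n = 0.487
  option H: E = 103.0, α = 11.0, σ_y = 204.1 → σ = 162 MPa, n = 1.26
Option B has the lowest safety factor, n = 0.487.

option B, n = 0.487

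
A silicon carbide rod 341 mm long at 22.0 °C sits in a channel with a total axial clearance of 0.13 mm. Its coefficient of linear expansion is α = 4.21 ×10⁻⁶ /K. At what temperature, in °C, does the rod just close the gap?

113 °C

α·L₀·ΔT = 0.13 mm ⇒ ΔT = 0.13 / (4.21×10⁻⁶ × 341.0) = 90.55 K.
T = 22.0 + 90.55 = 112.6 °C.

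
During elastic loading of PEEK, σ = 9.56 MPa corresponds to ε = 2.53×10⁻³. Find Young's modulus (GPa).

E = σ/ε = 9.56 MPa / 2.53×10⁻³ = 3779 MPa = 3.78 GPa.

3.78 GPa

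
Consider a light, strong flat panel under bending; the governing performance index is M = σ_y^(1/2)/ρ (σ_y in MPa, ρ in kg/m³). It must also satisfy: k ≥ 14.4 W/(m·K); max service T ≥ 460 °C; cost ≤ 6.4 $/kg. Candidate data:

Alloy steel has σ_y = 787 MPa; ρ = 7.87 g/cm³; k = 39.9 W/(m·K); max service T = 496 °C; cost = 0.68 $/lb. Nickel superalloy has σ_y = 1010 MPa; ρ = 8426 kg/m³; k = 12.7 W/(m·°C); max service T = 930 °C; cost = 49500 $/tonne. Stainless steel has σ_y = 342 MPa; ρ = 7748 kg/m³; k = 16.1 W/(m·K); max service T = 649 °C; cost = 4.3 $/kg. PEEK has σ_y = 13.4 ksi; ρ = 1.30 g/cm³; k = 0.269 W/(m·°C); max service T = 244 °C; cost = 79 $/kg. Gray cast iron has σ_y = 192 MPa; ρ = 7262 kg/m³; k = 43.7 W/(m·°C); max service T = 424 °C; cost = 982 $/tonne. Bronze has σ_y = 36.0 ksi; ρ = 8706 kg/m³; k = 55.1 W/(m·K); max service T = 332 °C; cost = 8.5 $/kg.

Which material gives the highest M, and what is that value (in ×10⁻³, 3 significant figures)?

alloy steel, M = 3.56×10⁻³

Screen on constraints: k ≥ 14.4 W/(m·K); max service T ≥ 460 °C; cost ≤ 6.4 $/kg. Survivors: alloy steel, stainless steel.
After converting to SI:
  alloy steel: σ_y = 787.0 MPa, ρ = 7870 kg/m³
  stainless steel: σ_y = 342.0 MPa, ρ = 7748 kg/m³
  alloy steel: M = 3.56×10⁻³
  stainless steel: M = 2.39×10⁻³
The maximum is for alloy steel.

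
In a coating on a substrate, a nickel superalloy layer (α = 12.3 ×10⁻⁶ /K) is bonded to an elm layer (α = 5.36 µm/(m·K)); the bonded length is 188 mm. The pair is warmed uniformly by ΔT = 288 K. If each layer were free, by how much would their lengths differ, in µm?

376 µm

Δα = |12.3 − 5.36|×10⁻⁶/K = 6.94×10⁻⁶/K.
ΔL_mismatch = Δα·L·ΔT = 6.94×10⁻⁶ × 188.0 mm × 288.0 K = 376 µm.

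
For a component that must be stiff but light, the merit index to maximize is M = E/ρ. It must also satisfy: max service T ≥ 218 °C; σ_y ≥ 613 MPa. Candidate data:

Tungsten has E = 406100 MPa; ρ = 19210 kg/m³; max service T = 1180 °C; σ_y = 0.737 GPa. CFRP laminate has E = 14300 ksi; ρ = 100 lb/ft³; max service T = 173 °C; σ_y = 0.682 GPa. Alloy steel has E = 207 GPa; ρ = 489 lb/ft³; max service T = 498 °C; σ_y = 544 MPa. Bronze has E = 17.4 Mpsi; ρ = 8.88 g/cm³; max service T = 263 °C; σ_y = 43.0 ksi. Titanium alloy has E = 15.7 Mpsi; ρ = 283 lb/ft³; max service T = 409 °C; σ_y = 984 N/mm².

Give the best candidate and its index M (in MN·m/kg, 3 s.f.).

titanium alloy, M = 23.9 MN·m/kg

Screen on constraints: max service T ≥ 218 °C; σ_y ≥ 613 MPa. Survivors: tungsten, titanium alloy.
In SI units:
  tungsten: E = 406.1 GPa, ρ = 19210 kg/m³
  titanium alloy: E = 108.2 GPa, ρ = 4533 kg/m³
  titanium alloy: M = 23.9 MN·m/kg
  tungsten: M = 21.1 MN·m/kg
The maximum is for titanium alloy.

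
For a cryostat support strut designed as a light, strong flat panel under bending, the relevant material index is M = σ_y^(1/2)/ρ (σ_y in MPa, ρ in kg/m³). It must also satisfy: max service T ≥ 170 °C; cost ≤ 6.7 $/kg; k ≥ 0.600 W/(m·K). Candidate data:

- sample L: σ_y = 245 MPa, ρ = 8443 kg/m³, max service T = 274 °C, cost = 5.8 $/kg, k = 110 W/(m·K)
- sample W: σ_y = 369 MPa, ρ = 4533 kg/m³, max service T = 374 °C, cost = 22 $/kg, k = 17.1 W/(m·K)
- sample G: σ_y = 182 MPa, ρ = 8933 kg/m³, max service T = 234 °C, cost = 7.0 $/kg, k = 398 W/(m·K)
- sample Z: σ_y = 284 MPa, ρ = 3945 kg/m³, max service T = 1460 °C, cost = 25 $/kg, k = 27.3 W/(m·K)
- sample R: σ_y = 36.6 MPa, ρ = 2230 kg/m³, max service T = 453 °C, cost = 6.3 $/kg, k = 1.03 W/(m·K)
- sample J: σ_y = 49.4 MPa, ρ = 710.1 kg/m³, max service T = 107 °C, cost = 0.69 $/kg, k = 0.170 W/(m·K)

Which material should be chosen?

Screen on constraints: max service T ≥ 170 °C; cost ≤ 6.7 $/kg; k ≥ 0.600 W/(m·K). Survivors: sample L, sample R.
Computing M directly (units already consistent):
  sample R: M = 2.71×10⁻³
  sample L: M = 1.85×10⁻³
The maximum is for sample R.

sample R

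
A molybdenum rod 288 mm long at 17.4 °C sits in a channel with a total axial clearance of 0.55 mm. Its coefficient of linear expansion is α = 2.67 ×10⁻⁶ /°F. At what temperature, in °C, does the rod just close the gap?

415 °C

α = 2.67×10⁻⁶/°F × 9/5 = 4.81×10⁻⁶/K.
α·L₀·ΔT = 0.55 mm ⇒ ΔT = 0.55 / (4.81×10⁻⁶ × 288.0) = 397.4 K.
T = 17.4 + 397.4 = 414.8 °C.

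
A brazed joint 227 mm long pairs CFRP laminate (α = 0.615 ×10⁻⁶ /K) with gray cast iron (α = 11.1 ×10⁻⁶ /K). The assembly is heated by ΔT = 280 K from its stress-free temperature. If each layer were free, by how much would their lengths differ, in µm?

Δα = |0.615 − 11.1|×10⁻⁶/K = 10.5×10⁻⁶/K.
ΔL_mismatch = Δα·L·ΔT = 10.5×10⁻⁶ × 227.0 mm × 280.0 K = 666 µm.

666 µm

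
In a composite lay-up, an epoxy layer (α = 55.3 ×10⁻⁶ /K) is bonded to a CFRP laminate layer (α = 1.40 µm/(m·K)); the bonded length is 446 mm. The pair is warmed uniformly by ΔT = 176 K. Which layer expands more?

epoxy

α(epoxy) = 55.3×10⁻⁶/K vs α(CFRP laminate) = 1.40×10⁻⁶/K.
Higher α expands more for the same ΔT: epoxy.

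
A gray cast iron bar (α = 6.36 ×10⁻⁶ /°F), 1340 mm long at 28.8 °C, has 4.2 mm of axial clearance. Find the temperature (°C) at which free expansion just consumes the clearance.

303 °C

α = 6.36×10⁻⁶/°F × 9/5 = 11.4×10⁻⁶/K.
α·L₀·ΔT = 4.2 mm ⇒ ΔT = 4.2 / (11.4×10⁻⁶ × 1340.0) = 273.8 K.
T = 28.8 + 273.8 = 302.6 °C.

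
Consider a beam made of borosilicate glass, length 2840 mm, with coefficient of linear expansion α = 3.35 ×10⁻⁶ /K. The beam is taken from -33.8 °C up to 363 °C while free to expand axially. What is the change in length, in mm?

ΔT = 363 − (-33.8) = 396.8 K.
ΔL = α·L₀·ΔT = 3.35×10⁻⁶ × 2840 mm × 396.8 K = 3.78 mm.

3.78 mm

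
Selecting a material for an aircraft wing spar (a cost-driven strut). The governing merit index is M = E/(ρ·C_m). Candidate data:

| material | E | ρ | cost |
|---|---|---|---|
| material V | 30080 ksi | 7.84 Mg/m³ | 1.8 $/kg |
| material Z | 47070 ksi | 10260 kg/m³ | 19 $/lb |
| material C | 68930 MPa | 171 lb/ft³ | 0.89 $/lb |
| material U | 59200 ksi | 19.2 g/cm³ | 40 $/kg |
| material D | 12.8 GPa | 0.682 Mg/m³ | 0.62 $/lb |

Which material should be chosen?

material V

Convert each candidate to consistent units, then evaluate M:
  material V: E = 207.4 GPa, ρ = 7840 kg/m³, cost = 1.800 $/kg
  material Z: E = 324.5 GPa, ρ = 10260 kg/m³, cost = 41.89 $/kg
  material C: E = 68.93 GPa, ρ = 2739 kg/m³, cost = 1.962 $/kg
  material U: E = 408.2 GPa, ρ = 19200 kg/m³, cost = 40.00 $/kg
  material D: E = 12.80 GPa, ρ = 682.0 kg/m³, cost = 1.367 $/kg
  material V: M = 14.7 MN·m per $
  material D: M = 13.7 MN·m per $
  material C: M = 12.8 MN·m per $
  material Z: M = 0.755 MN·m per $
  material U: M = 0.531 MN·m per $
The maximum is for material V.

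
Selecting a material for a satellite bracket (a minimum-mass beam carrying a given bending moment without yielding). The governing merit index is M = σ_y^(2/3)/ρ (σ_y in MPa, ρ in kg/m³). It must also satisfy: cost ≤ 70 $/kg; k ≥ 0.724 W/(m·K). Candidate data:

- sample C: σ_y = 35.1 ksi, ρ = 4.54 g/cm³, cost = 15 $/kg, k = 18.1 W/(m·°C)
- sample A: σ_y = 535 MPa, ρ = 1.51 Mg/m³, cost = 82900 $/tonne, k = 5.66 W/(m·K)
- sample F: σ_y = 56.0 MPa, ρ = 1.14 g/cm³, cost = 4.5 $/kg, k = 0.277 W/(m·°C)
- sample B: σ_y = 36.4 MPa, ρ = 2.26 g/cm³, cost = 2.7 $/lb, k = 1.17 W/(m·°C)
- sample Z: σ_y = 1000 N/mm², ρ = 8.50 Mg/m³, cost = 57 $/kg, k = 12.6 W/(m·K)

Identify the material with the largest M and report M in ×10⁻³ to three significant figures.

sample Z, M = 11.8×10⁻³

Screen on constraints: cost ≤ 70 $/kg; k ≥ 0.724 W/(m·K). Survivors: sample C, sample B, sample Z.
Normalizing units and computing the index:
  sample C: σ_y = 242.0 MPa, ρ = 4540 kg/m³
  sample B: σ_y = 36.40 MPa, ρ = 2260 kg/m³
  sample Z: σ_y = 1000 MPa, ρ = 8500 kg/m³
  sample Z: M = 11.8×10⁻³
  sample C: M = 8.55×10⁻³
  sample B: M = 4.86×10⁻³
Sample Z has the largest M.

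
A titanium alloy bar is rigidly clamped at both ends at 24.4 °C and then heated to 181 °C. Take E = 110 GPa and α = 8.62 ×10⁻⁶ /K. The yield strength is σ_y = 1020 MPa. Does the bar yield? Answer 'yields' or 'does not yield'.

does not yield

ΔT = 156.6 K. Constrained thermal stress σ = E·α·ΔT = 110.0×10³ MPa × 8.62×10⁻⁶ × 156.6 = 148 MPa (compressive).
Compare to σ_y = 1020 MPa: σ < σ_y, so it does not yield.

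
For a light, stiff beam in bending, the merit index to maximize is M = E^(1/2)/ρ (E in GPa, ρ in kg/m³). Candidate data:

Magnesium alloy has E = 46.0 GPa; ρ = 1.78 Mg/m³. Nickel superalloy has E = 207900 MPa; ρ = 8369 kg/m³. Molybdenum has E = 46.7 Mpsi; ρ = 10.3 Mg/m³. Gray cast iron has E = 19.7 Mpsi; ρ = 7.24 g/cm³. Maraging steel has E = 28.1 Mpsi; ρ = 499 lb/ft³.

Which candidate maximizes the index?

After converting to SI:
  magnesium alloy: E = 46.00 GPa, ρ = 1780 kg/m³
  nickel superalloy: E = 207.9 GPa, ρ = 8369 kg/m³
  molybdenum: E = 322.0 GPa, ρ = 10300 kg/m³
  gray cast iron: E = 135.8 GPa, ρ = 7240 kg/m³
  maraging steel: E = 193.7 GPa, ρ = 7993 kg/m³
  magnesium alloy: M = 3.81×10⁻³
  molybdenum: M = 1.74×10⁻³
  maraging steel: M = 1.74×10⁻³
  nickel superalloy: M = 1.72×10⁻³
  gray cast iron: M = 1.61×10⁻³
Magnesium alloy ranks first.

magnesium alloy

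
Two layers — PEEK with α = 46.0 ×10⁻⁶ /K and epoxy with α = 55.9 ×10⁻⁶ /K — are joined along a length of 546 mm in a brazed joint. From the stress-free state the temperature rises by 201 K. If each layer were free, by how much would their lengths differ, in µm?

Δα = |46.0 − 55.9|×10⁻⁶/K = 9.90×10⁻⁶/K.
ΔL_mismatch = Δα·L·ΔT = 9.90×10⁻⁶ × 546.0 mm × 201.0 K = 1090 µm.

1090 µm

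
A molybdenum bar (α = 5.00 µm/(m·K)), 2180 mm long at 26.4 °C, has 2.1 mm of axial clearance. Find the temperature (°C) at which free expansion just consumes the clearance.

219 °C

α·L₀·ΔT = 2.1 mm ⇒ ΔT = 2.1 / (5.00×10⁻⁶ × 2180.0) = 192.7 K.
T = 26.4 + 192.7 = 219.1 °C.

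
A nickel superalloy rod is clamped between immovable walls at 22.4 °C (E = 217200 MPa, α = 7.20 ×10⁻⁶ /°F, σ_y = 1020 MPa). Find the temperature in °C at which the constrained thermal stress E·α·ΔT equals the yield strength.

E = 217200 MPa = 217.2 GPa.
α = 7.20×10⁻⁶/°F × 9/5 = 13.0×10⁻⁶/K.
E·α·ΔT = 1020 MPa ⇒ ΔT = 1020 / (217.2×10³ × 13.0×10⁻⁶) = 362.4 K.
T = 22.4 + 362.4 = 384.8 °C.

385 °C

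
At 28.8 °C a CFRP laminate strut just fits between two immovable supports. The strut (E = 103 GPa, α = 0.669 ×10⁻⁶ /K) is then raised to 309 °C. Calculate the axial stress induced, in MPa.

ΔT = 280.2 K. Constrained thermal stress σ = E·α·ΔT = 103.0×10³ MPa × 0.669×10⁻⁶ × 280.2 = 19.3 MPa (compressive).

19.3 MPa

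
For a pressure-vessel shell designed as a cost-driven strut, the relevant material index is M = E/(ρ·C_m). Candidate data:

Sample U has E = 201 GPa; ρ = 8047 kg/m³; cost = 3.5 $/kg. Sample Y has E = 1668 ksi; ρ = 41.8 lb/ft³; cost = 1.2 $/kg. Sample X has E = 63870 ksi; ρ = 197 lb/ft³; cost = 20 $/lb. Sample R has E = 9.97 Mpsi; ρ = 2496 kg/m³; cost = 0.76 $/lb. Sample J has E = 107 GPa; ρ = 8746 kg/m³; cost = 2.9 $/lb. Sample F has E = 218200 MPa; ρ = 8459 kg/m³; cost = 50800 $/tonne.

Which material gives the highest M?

sample R

Convert each candidate to consistent units, then evaluate M:
  sample U: E = 201.0 GPa, ρ = 8047 kg/m³, cost = 3.500 $/kg
  sample Y: E = 11.50 GPa, ρ = 669.6 kg/m³, cost = 1.200 $/kg
  sample X: E = 440.4 GPa, ρ = 3156 kg/m³, cost = 44.09 $/kg
  sample R: E = 68.74 GPa, ρ = 2496 kg/m³, cost = 1.675 $/kg
  sample J: E = 107.0 GPa, ρ = 8746 kg/m³, cost = 6.393 $/kg
  sample F: E = 218.2 GPa, ρ = 8459 kg/m³, cost = 50.80 $/kg
  sample R: M = 16.4 MN·m per $
  sample Y: M = 14.3 MN·m per $
  sample U: M = 7.14 MN·m per $
  sample X: M = 3.16 MN·m per $
  sample J: M = 1.91 MN·m per $
  sample F: M = 0.508 MN·m per $
Highest index: sample R.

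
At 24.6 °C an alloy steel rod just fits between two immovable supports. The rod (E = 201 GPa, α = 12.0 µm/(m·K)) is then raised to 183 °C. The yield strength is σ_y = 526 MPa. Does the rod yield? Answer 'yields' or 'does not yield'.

does not yield

ΔT = 158.4 K. Constrained thermal stress σ = E·α·ΔT = 201.0×10³ MPa × 12.0×10⁻⁶ × 158.4 = 382 MPa (compressive).
Compare to σ_y = 526 MPa: σ < σ_y, so it does not yield.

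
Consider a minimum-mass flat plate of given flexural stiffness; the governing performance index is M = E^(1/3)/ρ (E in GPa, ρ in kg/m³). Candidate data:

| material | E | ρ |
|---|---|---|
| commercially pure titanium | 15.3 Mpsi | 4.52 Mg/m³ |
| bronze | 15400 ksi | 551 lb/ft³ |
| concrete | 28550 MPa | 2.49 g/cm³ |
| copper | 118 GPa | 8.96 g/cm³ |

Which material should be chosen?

concrete

After converting to SI:
  commercially pure titanium: E = 105.5 GPa, ρ = 4520 kg/m³
  bronze: E = 106.2 GPa, ρ = 8826 kg/m³
  concrete: E = 28.55 GPa, ρ = 2490 kg/m³
  copper: E = 118.0 GPa, ρ = 8960 kg/m³
  concrete: M = 1.23×10⁻³
  commercially pure titanium: M = 1.05×10⁻³
  copper: M = 0.547×10⁻³
  bronze: M = 0.537×10⁻³
Highest index: concrete.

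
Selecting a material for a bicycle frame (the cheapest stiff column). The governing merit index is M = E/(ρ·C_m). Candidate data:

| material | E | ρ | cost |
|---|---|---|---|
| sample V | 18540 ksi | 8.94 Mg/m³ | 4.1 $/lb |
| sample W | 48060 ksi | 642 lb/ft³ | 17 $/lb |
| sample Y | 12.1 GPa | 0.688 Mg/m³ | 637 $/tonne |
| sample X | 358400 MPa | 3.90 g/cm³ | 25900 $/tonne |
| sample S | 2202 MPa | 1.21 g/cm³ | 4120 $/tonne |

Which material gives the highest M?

Putting every candidate on a common basis:
  sample V: E = 127.8 GPa, ρ = 8940 kg/m³, cost = 9.039 $/kg
  sample W: E = 331.4 GPa, ρ = 10280 kg/m³, cost = 37.48 $/kg
  sample Y: E = 12.10 GPa, ρ = 688.0 kg/m³, cost = 0.6370 $/kg
  sample X: E = 358.4 GPa, ρ = 3900 kg/m³, cost = 25.90 $/kg
  sample S: E = 2.202 GPa, ρ = 1210 kg/m³, cost = 4.120 $/kg
  sample Y: M = 27.6 MN·m per $
  sample X: M = 3.55 MN·m per $
  sample V: M = 1.58 MN·m per $
  sample W: M = 0.860 MN·m per $
  sample S: M = 0.442 MN·m per $
Sample Y ranks first.

sample Y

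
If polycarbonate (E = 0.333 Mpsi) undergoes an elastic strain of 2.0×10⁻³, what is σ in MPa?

E = 0.333 Mpsi = 2.296 GPa.
σ = E·ε = 2296 MPa × 2.0×10⁻³ = 4.59 MPa.

4.59 MPa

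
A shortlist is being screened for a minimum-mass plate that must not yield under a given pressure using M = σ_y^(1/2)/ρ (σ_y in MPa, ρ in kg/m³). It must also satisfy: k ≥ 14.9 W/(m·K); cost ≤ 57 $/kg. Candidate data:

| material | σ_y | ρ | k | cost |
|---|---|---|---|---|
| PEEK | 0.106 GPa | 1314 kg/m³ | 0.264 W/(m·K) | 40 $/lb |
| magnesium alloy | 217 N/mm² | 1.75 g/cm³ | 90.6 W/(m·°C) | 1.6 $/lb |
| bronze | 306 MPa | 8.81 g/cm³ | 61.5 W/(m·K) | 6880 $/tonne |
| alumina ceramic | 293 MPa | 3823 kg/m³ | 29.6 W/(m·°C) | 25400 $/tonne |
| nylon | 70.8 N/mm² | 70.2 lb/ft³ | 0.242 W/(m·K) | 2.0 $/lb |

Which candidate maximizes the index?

Screen on constraints: k ≥ 14.9 W/(m·K); cost ≤ 57 $/kg. Survivors: magnesium alloy, bronze, alumina ceramic.
In SI units:
  magnesium alloy: σ_y = 217.0 MPa, ρ = 1750 kg/m³
  bronze: σ_y = 306.0 MPa, ρ = 8810 kg/m³
  alumina ceramic: σ_y = 293.0 MPa, ρ = 3823 kg/m³
  magnesium alloy: M = 8.42×10⁻³
  alumina ceramic: M = 4.48×10⁻³
  bronze: M = 1.99×10⁻³
The maximum is for magnesium alloy.

magnesium alloy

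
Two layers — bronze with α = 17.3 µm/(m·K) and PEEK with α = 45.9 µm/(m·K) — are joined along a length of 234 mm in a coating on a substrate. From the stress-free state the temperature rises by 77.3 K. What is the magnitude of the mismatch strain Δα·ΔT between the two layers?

Δα = |17.3 − 45.9|×10⁻⁶/K = 28.6×10⁻⁶/K.
Mismatch strain = Δα·ΔT = 28.6×10⁻⁶ × 77.3 = 2.21×10⁻³.

2.21×10⁻³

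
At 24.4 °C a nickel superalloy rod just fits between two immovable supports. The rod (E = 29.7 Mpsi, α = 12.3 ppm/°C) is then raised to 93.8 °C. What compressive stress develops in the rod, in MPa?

E = 29.7 Mpsi = 204.8 GPa.
ΔT = 69.40 K. Constrained thermal stress σ = E·α·ΔT = 204.8×10³ MPa × 12.3×10⁻⁶ × 69.40 = 175 MPa (compressive).

175 MPa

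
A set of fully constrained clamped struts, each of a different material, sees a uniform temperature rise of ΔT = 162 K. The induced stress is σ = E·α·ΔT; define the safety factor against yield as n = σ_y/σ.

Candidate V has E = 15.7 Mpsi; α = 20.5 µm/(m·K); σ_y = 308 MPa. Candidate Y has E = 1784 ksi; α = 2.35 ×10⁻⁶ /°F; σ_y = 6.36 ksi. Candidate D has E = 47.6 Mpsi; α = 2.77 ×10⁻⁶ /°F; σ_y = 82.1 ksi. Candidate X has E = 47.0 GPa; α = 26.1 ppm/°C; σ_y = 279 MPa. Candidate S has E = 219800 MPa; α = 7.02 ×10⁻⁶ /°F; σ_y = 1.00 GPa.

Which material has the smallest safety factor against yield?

candidate V

In consistent units (E in GPa, α in ×10⁻⁶/K, σ_y in MPa):
  candidate V: E = 108.2, α = 20.5, σ_y = 308.0 → σ = 359 MPa, n = 0.857
  candidate Y: E = 12.30, α = 4.23, σ_y = 43.85 → σ = 8.43 MPa, n = 5.20
  candidate D: E = 328.2, α = 4.99, σ_y = 566.1 → σ = 265 MPa, n = 2.14
  candidate X: E = 47.00, α = 26.1, σ_y = 279.0 → σ = 199 MPa, n = 1.40
  candidate S: E = 219.8, α = 12.6, σ_y = 1000 → σ = 450 MPa, n = 2.22
Smallest n: candidate V with n = 0.857.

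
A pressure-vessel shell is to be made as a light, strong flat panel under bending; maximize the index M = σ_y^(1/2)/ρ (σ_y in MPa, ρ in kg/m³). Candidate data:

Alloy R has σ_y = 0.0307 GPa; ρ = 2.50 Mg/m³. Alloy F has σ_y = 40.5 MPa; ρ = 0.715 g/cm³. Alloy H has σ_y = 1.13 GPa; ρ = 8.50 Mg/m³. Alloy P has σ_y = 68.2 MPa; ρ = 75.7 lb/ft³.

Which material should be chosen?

alloy F

After converting to SI:
  alloy R: σ_y = 30.70 MPa, ρ = 2500 kg/m³
  alloy F: σ_y = 40.50 MPa, ρ = 715.0 kg/m³
  alloy H: σ_y = 1130 MPa, ρ = 8500 kg/m³
  alloy P: σ_y = 68.20 MPa, ρ = 1213 kg/m³
  alloy F: M = 8.90×10⁻³
  alloy P: M = 6.81×10⁻³
  alloy H: M = 3.95×10⁻³
  alloy R: M = 2.22×10⁻³
The maximum is for alloy F.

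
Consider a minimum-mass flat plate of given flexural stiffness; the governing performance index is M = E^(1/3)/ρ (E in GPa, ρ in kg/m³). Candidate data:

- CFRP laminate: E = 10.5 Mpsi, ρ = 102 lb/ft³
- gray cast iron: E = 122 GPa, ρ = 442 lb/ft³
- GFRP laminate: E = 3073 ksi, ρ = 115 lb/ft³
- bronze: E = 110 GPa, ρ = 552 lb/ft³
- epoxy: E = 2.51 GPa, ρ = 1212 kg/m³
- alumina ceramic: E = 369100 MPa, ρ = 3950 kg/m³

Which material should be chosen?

CFRP laminate

After converting to SI:
  CFRP laminate: E = 72.39 GPa, ρ = 1634 kg/m³
  gray cast iron: E = 122.0 GPa, ρ = 7080 kg/m³
  GFRP laminate: E = 21.19 GPa, ρ = 1842 kg/m³
  bronze: E = 110.0 GPa, ρ = 8842 kg/m³
  epoxy: E = 2.510 GPa, ρ = 1212 kg/m³
  alumina ceramic: E = 369.1 GPa, ρ = 3950 kg/m³
  CFRP laminate: M = 2.55×10⁻³
  alumina ceramic: M = 1.82×10⁻³
  GFRP laminate: M = 1.50×10⁻³
  epoxy: M = 1.12×10⁻³
  gray cast iron: M = 0.701×10⁻³
  bronze: M = 0.542×10⁻³
CFRP laminate ranks first.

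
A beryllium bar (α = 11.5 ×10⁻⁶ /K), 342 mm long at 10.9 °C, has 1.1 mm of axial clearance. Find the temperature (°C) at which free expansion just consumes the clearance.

291 °C

α·L₀·ΔT = 1.1 mm ⇒ ΔT = 1.1 / (11.5×10⁻⁶ × 342.0) = 279.7 K.
T = 10.9 + 279.7 = 290.6 °C.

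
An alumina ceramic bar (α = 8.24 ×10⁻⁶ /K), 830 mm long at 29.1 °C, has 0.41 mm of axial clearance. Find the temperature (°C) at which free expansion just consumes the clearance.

α·L₀·ΔT = 0.41 mm ⇒ ΔT = 0.41 / (8.24×10⁻⁶ × 830.0) = 59.95 K.
T = 29.1 + 59.95 = 89.05 °C.

89.0 °C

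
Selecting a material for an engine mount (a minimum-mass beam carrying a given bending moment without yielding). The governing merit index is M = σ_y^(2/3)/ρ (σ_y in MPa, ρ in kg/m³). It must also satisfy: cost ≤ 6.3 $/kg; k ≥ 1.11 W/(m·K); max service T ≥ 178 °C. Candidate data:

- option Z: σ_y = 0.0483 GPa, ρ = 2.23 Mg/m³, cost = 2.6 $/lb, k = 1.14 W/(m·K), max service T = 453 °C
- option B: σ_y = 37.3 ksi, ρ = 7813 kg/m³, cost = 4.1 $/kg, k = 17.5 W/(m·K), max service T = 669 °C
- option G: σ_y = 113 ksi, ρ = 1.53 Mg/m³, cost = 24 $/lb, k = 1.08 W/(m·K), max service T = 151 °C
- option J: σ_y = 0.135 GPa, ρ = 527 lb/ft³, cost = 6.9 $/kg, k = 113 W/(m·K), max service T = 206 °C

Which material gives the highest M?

Screen on constraints: cost ≤ 6.3 $/kg; k ≥ 1.11 W/(m·K); max service T ≥ 178 °C. Survivors: option Z, option B.
Normalizing units and computing the index:
  option Z: σ_y = 48.30 MPa, ρ = 2230 kg/m³
  option B: σ_y = 257.2 MPa, ρ = 7813 kg/m³
  option Z: M = 5.95×10⁻³
  option B: M = 5.18×10⁻³
Option Z has the largest M.

option Z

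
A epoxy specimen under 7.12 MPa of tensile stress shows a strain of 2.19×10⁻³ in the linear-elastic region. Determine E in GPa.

E = σ/ε = 7.12 MPa / 2.19×10⁻³ = 3251 MPa = 3.25 GPa.

3.25 GPa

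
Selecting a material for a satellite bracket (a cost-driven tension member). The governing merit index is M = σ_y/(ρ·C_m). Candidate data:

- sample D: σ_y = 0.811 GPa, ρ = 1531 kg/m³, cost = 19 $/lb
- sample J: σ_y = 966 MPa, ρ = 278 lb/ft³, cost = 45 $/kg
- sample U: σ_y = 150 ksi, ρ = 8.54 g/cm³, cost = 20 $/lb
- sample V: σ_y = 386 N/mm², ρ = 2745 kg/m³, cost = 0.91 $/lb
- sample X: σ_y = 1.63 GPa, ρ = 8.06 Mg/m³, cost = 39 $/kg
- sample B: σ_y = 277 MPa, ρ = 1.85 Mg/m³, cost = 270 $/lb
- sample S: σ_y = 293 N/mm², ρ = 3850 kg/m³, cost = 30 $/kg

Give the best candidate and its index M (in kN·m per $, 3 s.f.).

After converting to SI:
  sample D: σ_y = 811.0 MPa, ρ = 1531 kg/m³, cost = 41.89 $/kg
  sample J: σ_y = 966.0 MPa, ρ = 4453 kg/m³, cost = 45.00 $/kg
  sample U: σ_y = 1034 MPa, ρ = 8540 kg/m³, cost = 44.09 $/kg
  sample V: σ_y = 386.0 MPa, ρ = 2745 kg/m³, cost = 2.006 $/kg
  sample X: σ_y = 1630 MPa, ρ = 8060 kg/m³, cost = 39.00 $/kg
  sample B: σ_y = 277.0 MPa, ρ = 1850 kg/m³, cost = 595.2 $/kg
  sample S: σ_y = 293.0 MPa, ρ = 3850 kg/m³, cost = 30.00 $/kg
  sample V: M = 70.1 kN·m per $
  sample D: M = 12.6 kN·m per $
  sample X: M = 5.19 kN·m per $
  sample J: M = 4.82 kN·m per $
  sample U: M = 2.75 kN·m per $
  sample S: M = 2.54 kN·m per $
  sample B: M = 0.252 kN·m per $
Sample V has the largest M.

sample V, M = 70.1 kN·m per $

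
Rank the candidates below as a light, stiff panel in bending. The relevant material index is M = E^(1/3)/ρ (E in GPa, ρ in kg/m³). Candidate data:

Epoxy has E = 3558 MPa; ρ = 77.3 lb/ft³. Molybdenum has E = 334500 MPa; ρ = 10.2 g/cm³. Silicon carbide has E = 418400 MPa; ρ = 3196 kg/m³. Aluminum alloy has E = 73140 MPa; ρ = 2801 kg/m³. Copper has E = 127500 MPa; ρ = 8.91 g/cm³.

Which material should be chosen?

silicon carbide

Putting every candidate on a common basis:
  epoxy: E = 3.558 GPa, ρ = 1238 kg/m³
  molybdenum: E = 334.5 GPa, ρ = 10200 kg/m³
  silicon carbide: E = 418.4 GPa, ρ = 3196 kg/m³
  aluminum alloy: E = 73.14 GPa, ρ = 2801 kg/m³
  copper: E = 127.5 GPa, ρ = 8910 kg/m³
  silicon carbide: M = 2.34×10⁻³
  aluminum alloy: M = 1.49×10⁻³
  epoxy: M = 1.23×10⁻³
  molybdenum: M = 0.681×10⁻³
  copper: M = 0.565×10⁻³
Silicon carbide has the largest M.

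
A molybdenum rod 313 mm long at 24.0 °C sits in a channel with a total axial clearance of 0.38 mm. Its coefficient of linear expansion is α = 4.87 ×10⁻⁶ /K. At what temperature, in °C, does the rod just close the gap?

α·L₀·ΔT = 0.38 mm ⇒ ΔT = 0.38 / (4.87×10⁻⁶ × 313.0) = 249.3 K.
T = 24.0 + 249.3 = 273.3 °C.

273 °C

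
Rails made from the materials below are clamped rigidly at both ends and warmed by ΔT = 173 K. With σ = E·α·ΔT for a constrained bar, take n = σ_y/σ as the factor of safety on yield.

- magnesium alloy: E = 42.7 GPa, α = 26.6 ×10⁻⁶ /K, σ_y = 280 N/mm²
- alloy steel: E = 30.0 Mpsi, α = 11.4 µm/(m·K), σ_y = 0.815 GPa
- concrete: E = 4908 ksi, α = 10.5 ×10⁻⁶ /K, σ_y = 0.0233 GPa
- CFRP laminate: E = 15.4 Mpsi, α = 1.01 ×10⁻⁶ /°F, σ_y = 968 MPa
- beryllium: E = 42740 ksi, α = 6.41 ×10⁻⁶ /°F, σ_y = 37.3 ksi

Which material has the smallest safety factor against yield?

With everything in SI (GPa, ×10⁻⁶/K, MPa):
  magnesium alloy: E = 42.70, α = 26.6, σ_y = 280.0 → σ = 196 MPa, n = 1.42
  alloy steel: E = 206.8, α = 11.4, σ_y = 815.0 → σ = 408 MPa, n = 2.00
  concrete: E = 33.84, α = 10.5, σ_y = 23.30 → σ = 61.5 MPa, n = 0.379
  CFRP laminate: E = 106.2, α = 1.82, σ_y = 968.0 → σ = 33.4 MPa, n = 29.0
  beryllium: E = 294.7, α = 11.5, σ_y = 257.2 → σ = 588 MPa, n = 0.437
Concrete has the lowest safety factor, n = 0.379.

concrete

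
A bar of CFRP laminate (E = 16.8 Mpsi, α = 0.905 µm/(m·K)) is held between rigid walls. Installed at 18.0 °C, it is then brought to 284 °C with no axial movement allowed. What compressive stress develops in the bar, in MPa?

27.9 MPa

E = 16.8 Mpsi = 115.8 GPa.
ΔT = 266.0 K. Constrained thermal stress σ = E·α·ΔT = 115.8×10³ MPa × 0.905×10⁻⁶ × 266.0 = 27.9 MPa (compressive).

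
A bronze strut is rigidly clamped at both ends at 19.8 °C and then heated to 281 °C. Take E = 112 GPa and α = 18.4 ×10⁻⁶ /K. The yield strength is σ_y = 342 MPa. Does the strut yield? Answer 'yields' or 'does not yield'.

ΔT = 261.2 K. Constrained thermal stress σ = E·α·ΔT = 112.0×10³ MPa × 18.4×10⁻⁶ × 261.2 = 538 MPa (compressive).
Compare to σ_y = 342 MPa: σ ≥ σ_y, so it yields.

yields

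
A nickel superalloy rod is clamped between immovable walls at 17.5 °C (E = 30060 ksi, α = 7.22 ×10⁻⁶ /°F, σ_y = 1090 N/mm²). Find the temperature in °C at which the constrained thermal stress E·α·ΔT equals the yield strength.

422 °C

E = 30060 ksi = 207.3 GPa.
α = 7.22×10⁻⁶/°F × 9/5 = 13.0×10⁻⁶/K.
σ_y = 1090 N/mm² = 1090 MPa.
E·α·ΔT = 1090 MPa ⇒ ΔT = 1090 / (207.3×10³ × 13.0×10⁻⁶) = 404.7 K.
T = 17.5 + 404.7 = 422.2 °C.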